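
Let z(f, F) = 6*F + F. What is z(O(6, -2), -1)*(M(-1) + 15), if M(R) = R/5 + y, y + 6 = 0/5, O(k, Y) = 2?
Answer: -308/5 ≈ -61.600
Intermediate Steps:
y = -6 (y = -6 + 0/5 = -6 + 0*(1/5) = -6 + 0 = -6)
z(f, F) = 7*F
M(R) = -6 + R/5 (M(R) = R/5 - 6 = -6 + R/5)
z(O(6, -2), -1)*(M(-1) + 15) = (7*(-1))*((-6 + (1/5)*(-1)) + 15) = -7*((-6 - 1/5) + 15) = -7*(-31/5 + 15) = -7*44/5 = -308/5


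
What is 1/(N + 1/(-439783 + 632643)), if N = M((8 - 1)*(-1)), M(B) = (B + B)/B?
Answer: 192860/385721 ≈ 0.50000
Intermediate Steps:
M(B) = 2 (M(B) = (2*B)/B = 2)
N = 2
1/(N + 1/(-439783 + 632643)) = 1/(2 + 1/(-439783 + 632643)) = 1/(2 + 1/192860) = 1/(385721/192860) = 192860/385721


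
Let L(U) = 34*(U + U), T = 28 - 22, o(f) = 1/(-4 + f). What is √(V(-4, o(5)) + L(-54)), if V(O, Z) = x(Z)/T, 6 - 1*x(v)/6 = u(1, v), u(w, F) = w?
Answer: I*√3667 ≈ 60.556*I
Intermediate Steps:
T = 6
x(v) = 30 (x(v) = 36 - 6*1 = 36 - 6 = 30)
L(U) = 68*U (L(U) = 34*(2*U) = 68*U)
V(O, Z) = 5 (V(O, Z) = 30/6 = 30*(⅙) = 5)
√(V(-4, o(5)) + L(-54)) = √(5 + 68*(-54)) = √(5 - 3672) = √(-3667) = I*√3667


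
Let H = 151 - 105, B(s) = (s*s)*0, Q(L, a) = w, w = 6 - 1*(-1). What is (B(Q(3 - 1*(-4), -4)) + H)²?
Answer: 2116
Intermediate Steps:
w = 7 (w = 6 + 1 = 7)
Q(L, a) = 7
B(s) = 0 (B(s) = s²*0 = 0)
H = 46
(B(Q(3 - 1*(-4), -4)) + H)² = (0 + 46)² = 46² = 2116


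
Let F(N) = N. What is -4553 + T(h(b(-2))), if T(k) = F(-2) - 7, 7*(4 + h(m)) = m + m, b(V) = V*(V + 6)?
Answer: -4562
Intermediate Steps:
b(V) = V*(6 + V)
h(m) = -4 + 2*m/7 (h(m) = -4 + (m + m)/7 = -4 + (2*m)/7 = -4 + 2*m/7)
T(k) = -9 (T(k) = -2 - 7 = -9)
-4553 + T(h(b(-2))) = -4553 - 9 = -4562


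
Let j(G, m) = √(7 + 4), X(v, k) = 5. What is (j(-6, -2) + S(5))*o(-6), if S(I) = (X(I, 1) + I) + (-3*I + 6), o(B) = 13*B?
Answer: -78 - 78*√11 ≈ -336.70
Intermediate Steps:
S(I) = 11 - 2*I (S(I) = (5 + I) + (-3*I + 6) = (5 + I) + (6 - 3*I) = 11 - 2*I)
j(G, m) = √11
(j(-6, -2) + S(5))*o(-6) = (√11 + (11 - 2*5))*(13*(-6)) = (√11 + (11 - 10))*(-78) = (√11 + 1)*(-78) = (1 + √11)*(-78) = -78 - 78*√11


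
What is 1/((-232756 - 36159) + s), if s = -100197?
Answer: -1/369112 ≈ -2.7092e-6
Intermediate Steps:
1/((-232756 - 36159) + s) = 1/((-232756 - 36159) - 100197) = 1/(-268915 - 100197) = 1/(-369112) = -1/369112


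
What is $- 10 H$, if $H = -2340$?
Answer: $23400$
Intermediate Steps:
$- 10 H = \left(-10\right) \left(-2340\right) = 23400$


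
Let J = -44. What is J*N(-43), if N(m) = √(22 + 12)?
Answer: -44*√34 ≈ -256.56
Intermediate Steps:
N(m) = √34
J*N(-43) = -44*√34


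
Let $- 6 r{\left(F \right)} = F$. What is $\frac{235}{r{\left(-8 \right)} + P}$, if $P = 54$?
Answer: $\frac{705}{166} \approx 4.247$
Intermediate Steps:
$r{\left(F \right)} = - \frac{F}{6}$
$\frac{235}{r{\left(-8 \right)} + P} = \frac{235}{\left(- \frac{1}{6}\right) \left(-8\right) + 54} = \frac{235}{\frac{4}{3} + 54} = \frac{235}{\frac{166}{3}} = 235 \cdot \frac{3}{166} = \frac{705}{166}$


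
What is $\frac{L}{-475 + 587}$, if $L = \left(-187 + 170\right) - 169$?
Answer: $- \frac{93}{56} \approx -1.6607$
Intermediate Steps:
$L = -186$ ($L = -17 - 169 = -186$)
$\frac{L}{-475 + 587} = - \frac{186}{-475 + 587} = - \frac{186}{112} = \left(-186\right) \frac{1}{112} = - \frac{93}{56}$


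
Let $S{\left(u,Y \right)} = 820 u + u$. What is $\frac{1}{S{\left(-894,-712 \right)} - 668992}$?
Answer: $- \frac{1}{1402966} \approx -7.1278 \cdot 10^{-7}$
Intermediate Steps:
$S{\left(u,Y \right)} = 821 u$
$\frac{1}{S{\left(-894,-712 \right)} - 668992} = \frac{1}{821 \left(-894\right) - 668992} = \frac{1}{-733974 - 668992} = \frac{1}{-1402966} = - \frac{1}{1402966}$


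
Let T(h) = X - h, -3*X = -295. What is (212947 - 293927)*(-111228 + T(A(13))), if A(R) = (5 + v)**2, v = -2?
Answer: 27000027680/3 ≈ 9.0000e+9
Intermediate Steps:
X = 295/3 (X = -1/3*(-295) = 295/3 ≈ 98.333)
A(R) = 9 (A(R) = (5 - 2)**2 = 3**2 = 9)
T(h) = 295/3 - h
(212947 - 293927)*(-111228 + T(A(13))) = (212947 - 293927)*(-111228 + (295/3 - 1*9)) = -80980*(-111228 + (295/3 - 9)) = -80980*(-111228 + 268/3) = -80980*(-333416/3) = 27000027680/3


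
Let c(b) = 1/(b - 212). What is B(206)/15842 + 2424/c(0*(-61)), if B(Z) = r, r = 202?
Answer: -4070506747/7921 ≈ -5.1389e+5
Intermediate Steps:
B(Z) = 202
c(b) = 1/(-212 + b)
B(206)/15842 + 2424/c(0*(-61)) = 202/15842 + 2424/(1/(-212 + 0*(-61))) = 202*(1/15842) + 2424/(1/(-212 + 0)) = 101/7921 + 2424/(1/(-212)) = 101/7921 + 2424/(-1/212) = 101/7921 + 2424*(-212) = 101/7921 - 513888 = -4070506747/7921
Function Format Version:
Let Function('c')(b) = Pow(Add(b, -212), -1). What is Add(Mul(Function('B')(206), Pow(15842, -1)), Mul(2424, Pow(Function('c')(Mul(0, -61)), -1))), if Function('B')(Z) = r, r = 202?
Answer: Rational(-4070506747, 7921) ≈ -5.1389e+5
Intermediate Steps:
Function('B')(Z) = 202
Function('c')(b) = Pow(Add(-212, b), -1)
Add(Mul(Function('B')(206), Pow(15842, -1)), Mul(2424, Pow(Function('c')(Mul(0, -61)), -1))) = Add(Mul(202, Pow(15842, -1)), Mul(2424, Pow(Pow(Add(-212, Mul(0, -61)), -1), -1))) = Add(Mul(202, Rational(1, 15842)), Mul(2424, Pow(Pow(Add(-212, 0), -1), -1))) = Add(Rational(101, 7921), Mul(2424, Pow(Pow(-212, -1), -1))) = Add(Rational(101, 7921), Mul(2424, Pow(Rational(-1, 212), -1))) = Add(Rational(101, 7921), Mul(2424, -212)) = Add(Rational(101, 7921), -513888) = Rational(-4070506747, 7921)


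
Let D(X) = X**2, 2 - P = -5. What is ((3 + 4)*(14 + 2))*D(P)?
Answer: 5488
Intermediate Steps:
P = 7 (P = 2 - 1*(-5) = 2 + 5 = 7)
((3 + 4)*(14 + 2))*D(P) = ((3 + 4)*(14 + 2))*7**2 = (7*16)*49 = 112*49 = 5488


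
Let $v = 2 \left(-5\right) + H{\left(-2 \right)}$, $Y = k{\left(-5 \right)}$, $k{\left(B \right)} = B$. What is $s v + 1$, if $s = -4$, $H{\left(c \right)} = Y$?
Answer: $61$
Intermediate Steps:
$Y = -5$
$H{\left(c \right)} = -5$
$v = -15$ ($v = 2 \left(-5\right) - 5 = -10 - 5 = -15$)
$s v + 1 = \left(-4\right) \left(-15\right) + 1 = 60 + 1 = 61$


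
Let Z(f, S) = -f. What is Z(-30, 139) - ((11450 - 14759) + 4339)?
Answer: -1000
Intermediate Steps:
Z(-30, 139) - ((11450 - 14759) + 4339) = -1*(-30) - ((11450 - 14759) + 4339) = 30 - (-3309 + 4339) = 30 - 1*1030 = 30 - 1030 = -1000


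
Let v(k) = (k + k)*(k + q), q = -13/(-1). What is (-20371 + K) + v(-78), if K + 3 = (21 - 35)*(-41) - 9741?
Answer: -19401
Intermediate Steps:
q = 13 (q = -13*(-1) = 13)
v(k) = 2*k*(13 + k) (v(k) = (k + k)*(k + 13) = (2*k)*(13 + k) = 2*k*(13 + k))
K = -9170 (K = -3 + ((21 - 35)*(-41) - 9741) = -3 + (-14*(-41) - 9741) = -3 + (574 - 9741) = -3 - 9167 = -9170)
(-20371 + K) + v(-78) = (-20371 - 9170) + 2*(-78)*(13 - 78) = -29541 + 2*(-78)*(-65) = -29541 + 10140 = -19401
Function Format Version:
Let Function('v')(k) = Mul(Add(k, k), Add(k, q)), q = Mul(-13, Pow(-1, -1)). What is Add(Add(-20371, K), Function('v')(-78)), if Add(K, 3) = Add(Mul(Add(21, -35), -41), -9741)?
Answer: -19401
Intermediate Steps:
q = 13 (q = Mul(-13, -1) = 13)
Function('v')(k) = Mul(2, k, Add(13, k)) (Function('v')(k) = Mul(Add(k, k), Add(k, 13)) = Mul(Mul(2, k), Add(13, k)) = Mul(2, k, Add(13, k)))
K = -9170 (K = Add(-3, Add(Mul(Add(21, -35), -41), -9741)) = Add(-3, Add(Mul(-14, -41), -9741)) = Add(-3, Add(574, -9741)) = Add(-3, -9167) = -9170)
Add(Add(-20371, K), Function('v')(-78)) = Add(Add(-20371, -9170), Mul(2, -78, Add(13, -78))) = Add(-29541, Mul(2, -78, -65)) = Add(-29541, 10140) = -19401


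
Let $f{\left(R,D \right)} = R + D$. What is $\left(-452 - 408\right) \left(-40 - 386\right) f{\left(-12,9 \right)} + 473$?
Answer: $-1098607$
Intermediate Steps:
$f{\left(R,D \right)} = D + R$
$\left(-452 - 408\right) \left(-40 - 386\right) f{\left(-12,9 \right)} + 473 = \left(-452 - 408\right) \left(-40 - 386\right) \left(9 - 12\right) + 473 = \left(-860\right) \left(-426\right) \left(-3\right) + 473 = 366360 \left(-3\right) + 473 = -1099080 + 473 = -1098607$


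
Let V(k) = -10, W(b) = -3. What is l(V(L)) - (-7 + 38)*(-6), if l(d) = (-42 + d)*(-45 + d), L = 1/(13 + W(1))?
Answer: 3046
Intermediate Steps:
L = ⅒ (L = 1/(13 - 3) = 1/10 = ⅒ ≈ 0.10000)
l(d) = (-45 + d)*(-42 + d)
l(V(L)) - (-7 + 38)*(-6) = (1890 + (-10)² - 87*(-10)) - (-7 + 38)*(-6) = (1890 + 100 + 870) - 31*(-6) = 2860 - 1*(-186) = 2860 + 186 = 3046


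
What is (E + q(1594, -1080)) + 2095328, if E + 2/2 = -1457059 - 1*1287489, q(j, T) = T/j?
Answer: -517429677/797 ≈ -6.4922e+5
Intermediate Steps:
E = -2744549 (E = -1 + (-1457059 - 1*1287489) = -1 + (-1457059 - 1287489) = -1 - 2744548 = -2744549)
(E + q(1594, -1080)) + 2095328 = (-2744549 - 1080/1594) + 2095328 = (-2744549 - 1080*1/1594) + 2095328 = (-2744549 - 540/797) + 2095328 = -2187406093/797 + 2095328 = -517429677/797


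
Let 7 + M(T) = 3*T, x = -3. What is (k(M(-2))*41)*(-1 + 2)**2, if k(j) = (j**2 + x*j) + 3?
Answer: 8651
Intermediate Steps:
M(T) = -7 + 3*T
k(j) = 3 + j**2 - 3*j (k(j) = (j**2 - 3*j) + 3 = 3 + j**2 - 3*j)
(k(M(-2))*41)*(-1 + 2)**2 = ((3 + (-7 + 3*(-2))**2 - 3*(-7 + 3*(-2)))*41)*(-1 + 2)**2 = ((3 + (-7 - 6)**2 - 3*(-7 - 6))*41)*1**2 = ((3 + (-13)**2 - 3*(-13))*41)*1 = ((3 + 169 + 39)*41)*1 = (211*41)*1 = 8651*1 = 8651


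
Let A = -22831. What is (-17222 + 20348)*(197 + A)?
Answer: -70753884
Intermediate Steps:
(-17222 + 20348)*(197 + A) = (-17222 + 20348)*(197 - 22831) = 3126*(-22634) = -70753884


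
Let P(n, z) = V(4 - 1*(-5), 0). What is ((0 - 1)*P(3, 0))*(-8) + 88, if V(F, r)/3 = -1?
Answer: 64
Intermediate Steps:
V(F, r) = -3 (V(F, r) = 3*(-1) = -3)
P(n, z) = -3
((0 - 1)*P(3, 0))*(-8) + 88 = ((0 - 1)*(-3))*(-8) + 88 = -1*(-3)*(-8) + 88 = 3*(-8) + 88 = -24 + 88 = 64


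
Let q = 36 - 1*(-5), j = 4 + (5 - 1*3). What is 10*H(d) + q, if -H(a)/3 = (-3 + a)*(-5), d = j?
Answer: 491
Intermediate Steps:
j = 6 (j = 4 + (5 - 3) = 4 + 2 = 6)
d = 6
H(a) = -45 + 15*a (H(a) = -3*(-3 + a)*(-5) = -3*(15 - 5*a) = -45 + 15*a)
q = 41 (q = 36 + 5 = 41)
10*H(d) + q = 10*(-45 + 15*6) + 41 = 10*(-45 + 90) + 41 = 10*45 + 41 = 450 + 41 = 491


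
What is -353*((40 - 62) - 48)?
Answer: 24710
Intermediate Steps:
-353*((40 - 62) - 48) = -353*(-22 - 48) = -353*(-70) = 24710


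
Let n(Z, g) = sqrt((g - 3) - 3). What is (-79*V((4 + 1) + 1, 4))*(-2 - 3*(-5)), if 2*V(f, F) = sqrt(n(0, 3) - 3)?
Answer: -1027*sqrt(-3 + I*sqrt(3))/2 ≈ -247.36 - 923.17*I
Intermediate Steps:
n(Z, g) = sqrt(-6 + g) (n(Z, g) = sqrt((-3 + g) - 3) = sqrt(-6 + g))
V(f, F) = sqrt(-3 + I*sqrt(3))/2 (V(f, F) = sqrt(sqrt(-6 + 3) - 3)/2 = sqrt(sqrt(-3) - 3)/2 = sqrt(I*sqrt(3) - 3)/2 = sqrt(-3 + I*sqrt(3))/2)
(-79*V((4 + 1) + 1, 4))*(-2 - 3*(-5)) = (-79*sqrt(-3 + I*sqrt(3))/2)*(-2 - 3*(-5)) = (-79*sqrt(-3 + I*sqrt(3))/2)*(-2 + 15) = -79*sqrt(-3 + I*sqrt(3))/2*13 = -1027*sqrt(-3 + I*sqrt(3))/2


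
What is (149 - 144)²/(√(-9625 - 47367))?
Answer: -25*I*√3562/14248 ≈ -0.10472*I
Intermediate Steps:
(149 - 144)²/(√(-9625 - 47367)) = 5²/(√(-56992)) = 25/((4*I*√3562)) = 25*(-I*√3562/14248) = -25*I*√3562/14248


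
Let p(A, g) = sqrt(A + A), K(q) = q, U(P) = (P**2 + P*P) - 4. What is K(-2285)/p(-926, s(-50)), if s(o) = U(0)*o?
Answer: 2285*I*sqrt(463)/926 ≈ 53.096*I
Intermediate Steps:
U(P) = -4 + 2*P**2 (U(P) = (P**2 + P**2) - 4 = 2*P**2 - 4 = -4 + 2*P**2)
s(o) = -4*o (s(o) = (-4 + 2*0**2)*o = (-4 + 2*0)*o = (-4 + 0)*o = -4*o)
p(A, g) = sqrt(2)*sqrt(A) (p(A, g) = sqrt(2*A) = sqrt(2)*sqrt(A))
K(-2285)/p(-926, s(-50)) = -2285*(-I*sqrt(463)/926) = -(-2285)*I*sqrt(463)/926 = 2285*I*sqrt(463)/926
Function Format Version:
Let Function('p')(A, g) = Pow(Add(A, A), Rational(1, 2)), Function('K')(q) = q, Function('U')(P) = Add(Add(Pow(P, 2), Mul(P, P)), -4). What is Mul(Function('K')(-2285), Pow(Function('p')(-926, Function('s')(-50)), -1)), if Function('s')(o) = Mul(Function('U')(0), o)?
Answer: Mul(Rational(2285, 926), I, Pow(463, Rational(1, 2))) ≈ Mul(53.096, I)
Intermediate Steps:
Function('U')(P) = Add(-4, Mul(2, Pow(P, 2))) (Function('U')(P) = Add(Add(Pow(P, 2), Pow(P, 2)), -4) = Add(Mul(2, Pow(P, 2)), -4) = Add(-4, Mul(2, Pow(P, 2))))
Function('s')(o) = Mul(-4, o) (Function('s')(o) = Mul(Add(-4, Mul(2, Pow(0, 2))), o) = Mul(Add(-4, Mul(2, 0)), o) = Mul(Add(-4, 0), o) = Mul(-4, o))
Function('p')(A, g) = Mul(Pow(2, Rational(1, 2)), Pow(A, Rational(1, 2))) (Function('p')(A, g) = Pow(Mul(2, A), Rational(1, 2)) = Mul(Pow(2, Rational(1, 2)), Pow(A, Rational(1, 2))))
Mul(Function('K')(-2285), Pow(Function('p')(-926, Function('s')(-50)), -1)) = Mul(-2285, Pow(Mul(Pow(2, Rational(1, 2)), Pow(-926, Rational(1, 2))), -1)) = Mul(-2285, Pow(Mul(Pow(2, Rational(1, 2)), Mul(I, Pow(926, Rational(1, 2)))), -1)) = Mul(-2285, Pow(Mul(2, I, Pow(463, Rational(1, 2))), -1)) = Mul(-2285, Mul(Rational(-1, 926), I, Pow(463, Rational(1, 2)))) = Mul(Rational(2285, 926), I, Pow(463, Rational(1, 2)))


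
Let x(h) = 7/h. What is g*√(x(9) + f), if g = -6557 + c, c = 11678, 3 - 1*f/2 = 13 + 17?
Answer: 1707*I*√479 ≈ 37360.0*I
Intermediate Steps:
f = -54 (f = 6 - 2*(13 + 17) = 6 - 2*30 = 6 - 60 = -54)
g = 5121 (g = -6557 + 11678 = 5121)
g*√(x(9) + f) = 5121*√(7/9 - 54) = 5121*√(-479/9) = 5121*(I*√479/3) = 1707*I*√479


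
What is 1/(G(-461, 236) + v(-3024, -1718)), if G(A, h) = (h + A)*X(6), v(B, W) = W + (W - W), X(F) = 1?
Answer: -1/1943 ≈ -0.00051467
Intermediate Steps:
v(B, W) = W (v(B, W) = W + 0 = W)
G(A, h) = A + h (G(A, h) = (h + A)*1 = (A + h)*1 = A + h)
1/(G(-461, 236) + v(-3024, -1718)) = 1/((-461 + 236) - 1718) = 1/(-225 - 1718) = 1/(-1943) = -1/1943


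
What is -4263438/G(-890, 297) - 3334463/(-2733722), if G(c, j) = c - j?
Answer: 11659012263817/3244928014 ≈ 3593.0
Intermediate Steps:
-4263438/G(-890, 297) - 3334463/(-2733722) = -4263438/(-890 - 1*297) - 3334463/(-2733722) = -4263438/(-890 - 297) - 3334463*(-1/2733722) = -4263438/(-1187) + 3334463/2733722 = -4263438*(-1/1187) + 3334463/2733722 = 4263438/1187 + 3334463/2733722 = 11659012263817/3244928014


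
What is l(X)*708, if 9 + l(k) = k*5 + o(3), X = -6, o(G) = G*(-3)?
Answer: -33984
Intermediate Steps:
o(G) = -3*G
l(k) = -18 + 5*k (l(k) = -9 + (k*5 - 3*3) = -9 + (5*k - 9) = -9 + (-9 + 5*k) = -18 + 5*k)
l(X)*708 = (-18 + 5*(-6))*708 = (-18 - 30)*708 = -48*708 = -33984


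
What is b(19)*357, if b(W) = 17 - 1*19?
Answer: -714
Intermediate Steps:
b(W) = -2 (b(W) = 17 - 19 = -2)
b(19)*357 = -2*357 = -714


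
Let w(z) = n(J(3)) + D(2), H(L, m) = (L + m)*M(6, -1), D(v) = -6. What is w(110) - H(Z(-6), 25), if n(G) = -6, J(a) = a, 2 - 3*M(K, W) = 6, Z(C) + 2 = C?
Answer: 32/3 ≈ 10.667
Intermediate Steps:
Z(C) = -2 + C
M(K, W) = -4/3 (M(K, W) = ⅔ - ⅓*6 = ⅔ - 2 = -4/3)
H(L, m) = -4*L/3 - 4*m/3 (H(L, m) = (L + m)*(-4/3) = -4*L/3 - 4*m/3)
w(z) = -12 (w(z) = -6 - 6 = -12)
w(110) - H(Z(-6), 25) = -12 - (-4*(-2 - 6)/3 - 4/3*25) = -12 - (-4/3*(-8) - 100/3) = -12 - (32/3 - 100/3) = -12 - 1*(-68/3) = -12 + 68/3 = 32/3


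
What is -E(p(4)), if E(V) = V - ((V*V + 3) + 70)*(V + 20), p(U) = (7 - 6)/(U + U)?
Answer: 752289/512 ≈ 1469.3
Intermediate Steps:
p(U) = 1/(2*U)
E(V) = V - (20 + V)*(73 + V**2) (E(V) = V - ((V**2 + 3) + 70)*(20 + V) = V - ((3 + V**2) + 70)*(20 + V) = V - (73 + V**2)*(20 + V) = V - (20 + V)*(73 + V**2))
-E(p(4)) = -(-1460 - ((1/2)/4)**3 - 36/4 - 20*((1/2)/4)**2) = -(-1460 - ((1/2)*(1/4))**3 - 36/4 - 20*((1/2)*(1/4))**2) = -(-1460 - (1/8)**3 - 72*1/8 - 20*(1/8)**2) = -(-1460 - 1*1/512 - 9 - 20*1/64) = -(-1460 - 1/512 - 9 - 5/16) = -1*(-752289/512) = 752289/512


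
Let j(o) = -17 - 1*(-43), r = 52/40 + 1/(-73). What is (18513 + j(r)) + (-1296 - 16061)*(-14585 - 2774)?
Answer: 301318702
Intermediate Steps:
r = 939/730 (r = 52*(1/40) + 1*(-1/73) = 13/10 - 1/73 = 939/730 ≈ 1.2863)
j(o) = 26 (j(o) = -17 + 43 = 26)
(18513 + j(r)) + (-1296 - 16061)*(-14585 - 2774) = (18513 + 26) + (-1296 - 16061)*(-14585 - 2774) = 18539 - 17357*(-17359) = 18539 + 301300163 = 301318702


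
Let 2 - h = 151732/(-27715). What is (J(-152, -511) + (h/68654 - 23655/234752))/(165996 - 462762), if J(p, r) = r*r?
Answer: -58317871792260147197/66278729829169589760 ≈ -0.87989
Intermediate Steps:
h = 207162/27715 (h = 2 - 151732/(-27715) = 2 - 151732*(-1)/27715 = 2 - 1*(-151732/27715) = 2 + 151732/27715 = 207162/27715 ≈ 7.4747)
J(p, r) = r²
(J(-152, -511) + (h/68654 - 23655/234752))/(165996 - 462762) = ((-511)² + ((207162/27715)/68654 - 23655/234752))/(165996 - 462762) = (261121 + ((207162/27715)*(1/68654) - 23655*1/234752))/(-296766) = (261121 + (103581/951372805 - 23655/234752))*(-1/296766) = (261121 - 22480407855363/223336668719360)*(-1/296766) = (58317871792260147197/223336668719360)*(-1/296766) = -58317871792260147197/66278729829169589760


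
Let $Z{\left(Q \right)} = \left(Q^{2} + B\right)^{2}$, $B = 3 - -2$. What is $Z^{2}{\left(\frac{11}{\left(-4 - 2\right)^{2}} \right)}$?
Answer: $\frac{1898623845386401}{2821109907456} \approx 673.01$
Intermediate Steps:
$B = 5$ ($B = 3 + 2 = 5$)
$Z{\left(Q \right)} = \left(5 + Q^{2}\right)^{2}$ ($Z{\left(Q \right)} = \left(Q^{2} + 5\right)^{2} = \left(5 + Q^{2}\right)^{2}$)
$Z^{2}{\left(\frac{11}{\left(-4 - 2\right)^{2}} \right)} = \left(\left(5 + \left(\frac{11}{\left(-4 - 2\right)^{2}}\right)^{2}\right)^{2}\right)^{2} = \left(\left(5 + \left(\frac{11}{\left(-6\right)^{2}}\right)^{2}\right)^{2}\right)^{2} = \left(\left(5 + \left(\frac{11}{36}\right)^{2}\right)^{2}\right)^{2} = \left(\left(5 + \frac{121}{1296}\right)^{2}\right)^{2} = \left(\left(\frac{6601}{1296}\right)^{2}\right)^{2} = \left(\frac{43573201}{1679616}\right)^{2} = \frac{1898623845386401}{2821109907456}$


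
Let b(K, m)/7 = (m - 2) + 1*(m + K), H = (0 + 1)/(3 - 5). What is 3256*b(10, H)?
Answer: 159544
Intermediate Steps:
H = -½ (H = 1/(-2) = 1*(-½) = -½ ≈ -0.50000)
b(K, m) = -14 + 7*K + 14*m (b(K, m) = 7*((m - 2) + 1*(m + K)) = 7*((-2 + m) + 1*(K + m)) = 7*((-2 + m) + (K + m)) = 7*(-2 + K + 2*m) = -14 + 7*K + 14*m)
3256*b(10, H) = 3256*(-14 + 7*10 + 14*(-½)) = 3256*(-14 + 70 - 7) = 3256*49 = 159544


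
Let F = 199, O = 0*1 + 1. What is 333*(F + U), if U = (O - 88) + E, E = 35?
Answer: 48951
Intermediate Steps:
O = 1 (O = 0 + 1 = 1)
U = -52 (U = (1 - 88) + 35 = -87 + 35 = -52)
333*(F + U) = 333*(199 - 52) = 333*147 = 48951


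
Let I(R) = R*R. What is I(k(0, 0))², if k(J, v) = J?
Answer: 0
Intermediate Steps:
I(R) = R²
I(k(0, 0))² = (0²)² = 0² = 0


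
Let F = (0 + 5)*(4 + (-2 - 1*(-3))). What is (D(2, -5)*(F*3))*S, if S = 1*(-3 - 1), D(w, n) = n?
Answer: 1500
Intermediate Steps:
S = -4 (S = 1*(-4) = -4)
F = 25 (F = 5*(4 + (-2 + 3)) = 5*(4 + 1) = 5*5 = 25)
(D(2, -5)*(F*3))*S = -125*3*(-4) = -5*75*(-4) = -375*(-4) = 1500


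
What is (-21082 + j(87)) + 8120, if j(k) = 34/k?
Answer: -1127660/87 ≈ -12962.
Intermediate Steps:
(-21082 + j(87)) + 8120 = (-21082 + 34/87) + 8120 = -1834100/87 + 8120 = -1127660/87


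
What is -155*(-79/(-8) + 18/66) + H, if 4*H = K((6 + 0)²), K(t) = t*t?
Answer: -109903/88 ≈ -1248.9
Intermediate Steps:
K(t) = t²
H = 324 (H = ((6 + 0)²)²/4 = (6²)²/4 = (¼)*36² = (¼)*1296 = 324)
-155*(-79/(-8) + 18/66) + H = -155*(-79/(-8) + 18/66) + 324 = -155*(-79*(-⅛) + 18*(1/66)) + 324 = -155*(79/8 + 3/11) + 324 = -155*893/88 + 324 = -138415/88 + 324 = -109903/88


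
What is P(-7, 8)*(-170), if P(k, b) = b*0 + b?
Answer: -1360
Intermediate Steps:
P(k, b) = b (P(k, b) = 0 + b = b)
P(-7, 8)*(-170) = 8*(-170) = -1360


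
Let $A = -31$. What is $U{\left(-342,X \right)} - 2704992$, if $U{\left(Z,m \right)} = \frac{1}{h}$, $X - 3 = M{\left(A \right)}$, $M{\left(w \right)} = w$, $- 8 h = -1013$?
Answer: $- \frac{2740156888}{1013} \approx -2.705 \cdot 10^{6}$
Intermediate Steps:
$h = \frac{1013}{8}$ ($h = \left(- \frac{1}{8}\right) \left(-1013\right) = \frac{1013}{8} \approx 126.63$)
$X = -28$ ($X = 3 - 31 = -28$)
$U{\left(Z,m \right)} = \frac{8}{1013}$ ($U{\left(Z,m \right)} = \frac{1}{\frac{1013}{8}} = \frac{8}{1013}$)
$U{\left(-342,X \right)} - 2704992 = \frac{8}{1013} - 2704992 = - \frac{2740156888}{1013}$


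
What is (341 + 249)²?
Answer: 348100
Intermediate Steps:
(341 + 249)² = 590² = 348100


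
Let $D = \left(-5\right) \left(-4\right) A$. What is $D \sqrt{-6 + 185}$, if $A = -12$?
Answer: $- 240 \sqrt{179} \approx -3211.0$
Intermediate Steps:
$D = -240$ ($D = \left(-5\right) \left(-4\right) \left(-12\right) = 20 \left(-12\right) = -240$)
$D \sqrt{-6 + 185} = - 240 \sqrt{-6 + 185} = - 240 \sqrt{179}$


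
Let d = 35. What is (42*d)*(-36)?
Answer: -52920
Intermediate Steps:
(42*d)*(-36) = (42*35)*(-36) = 1470*(-36) = -52920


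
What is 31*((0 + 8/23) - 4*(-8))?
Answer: 23064/23 ≈ 1002.8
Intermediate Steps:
31*((0 + 8/23) - 4*(-8)) = 31*((0 + 8*(1/23)) + 32) = 31*((0 + 8/23) + 32) = 31*(8/23 + 32) = 31*(744/23) = 23064/23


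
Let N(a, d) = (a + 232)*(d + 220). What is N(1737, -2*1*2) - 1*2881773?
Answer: -2456469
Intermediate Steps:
N(a, d) = (220 + d)*(232 + a) (N(a, d) = (232 + a)*(220 + d) = (220 + d)*(232 + a))
N(1737, -2*1*2) - 1*2881773 = (51040 + 220*1737 + 232*(-2*1*2) + 1737*(-2*1*2)) - 1*2881773 = (51040 + 382140 + 232*(-2*2) + 1737*(-2*2)) - 2881773 = (51040 + 382140 + 232*(-4) + 1737*(-4)) - 2881773 = (51040 + 382140 - 928 - 6948) - 2881773 = 425304 - 2881773 = -2456469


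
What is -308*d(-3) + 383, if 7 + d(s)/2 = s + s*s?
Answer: 999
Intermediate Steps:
d(s) = -14 + 2*s + 2*s² (d(s) = -14 + 2*(s + s*s) = -14 + 2*(s + s²) = -14 + (2*s + 2*s²) = -14 + 2*s + 2*s²)
-308*d(-3) + 383 = -308*(-14 + 2*(-3) + 2*(-3)²) + 383 = -308*(-14 - 6 + 2*9) + 383 = -308*(-14 - 6 + 18) + 383 = -308*(-2) + 383 = 616 + 383 = 999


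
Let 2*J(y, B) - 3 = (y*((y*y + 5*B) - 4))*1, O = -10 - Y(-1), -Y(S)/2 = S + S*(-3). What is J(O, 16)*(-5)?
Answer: 3345/2 ≈ 1672.5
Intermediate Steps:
Y(S) = 4*S (Y(S) = -2*(S + S*(-3)) = -2*(S - 3*S) = -(-4)*S = 4*S)
O = -6 (O = -10 - 4*(-1) = -10 - 1*(-4) = -10 + 4 = -6)
J(y, B) = 3/2 + y*(-4 + y² + 5*B)/2 (J(y, B) = 3/2 + ((y*((y*y + 5*B) - 4))*1)/2 = 3/2 + ((y*((y² + 5*B) - 4))*1)/2 = 3/2 + ((y*(-4 + y² + 5*B))*1)/2 = 3/2 + (y*(-4 + y² + 5*B))/2 = 3/2 + y*(-4 + y² + 5*B)/2)
J(O, 16)*(-5) = (3/2 + (½)*(-6)³ - 2*(-6) + (5/2)*16*(-6))*(-5) = (3/2 + (½)*(-216) + 12 - 240)*(-5) = (3/2 - 108 + 12 - 240)*(-5) = -669/2*(-5) = 3345/2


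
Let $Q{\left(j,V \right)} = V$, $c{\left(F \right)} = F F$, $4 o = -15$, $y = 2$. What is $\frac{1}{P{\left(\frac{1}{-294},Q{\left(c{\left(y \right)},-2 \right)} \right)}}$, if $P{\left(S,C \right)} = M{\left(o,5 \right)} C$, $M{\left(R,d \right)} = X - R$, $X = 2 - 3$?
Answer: $- \frac{2}{11} \approx -0.18182$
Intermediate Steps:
$o = - \frac{15}{4}$ ($o = \frac{1}{4} \left(-15\right) = - \frac{15}{4} \approx -3.75$)
$c{\left(F \right)} = F^{2}$
$X = -1$
$M{\left(R,d \right)} = -1 - R$
$P{\left(S,C \right)} = \frac{11 C}{4}$ ($P{\left(S,C \right)} = \left(-1 - - \frac{15}{4}\right) C = \left(-1 + \frac{15}{4}\right) C = \frac{11 C}{4}$)
$\frac{1}{P{\left(\frac{1}{-294},Q{\left(c{\left(y \right)},-2 \right)} \right)}} = \frac{1}{\frac{11}{4} \left(-2\right)} = \frac{1}{- \frac{11}{2}} = - \frac{2}{11}$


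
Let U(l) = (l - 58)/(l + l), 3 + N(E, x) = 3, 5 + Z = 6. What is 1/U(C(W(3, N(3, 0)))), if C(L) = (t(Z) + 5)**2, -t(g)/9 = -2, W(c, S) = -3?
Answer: 1058/471 ≈ 2.2463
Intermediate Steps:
Z = 1 (Z = -5 + 6 = 1)
N(E, x) = 0 (N(E, x) = -3 + 3 = 0)
t(g) = 18 (t(g) = -9*(-2) = 18)
C(L) = 529 (C(L) = (18 + 5)**2 = 23**2 = 529)
U(l) = (-58 + l)/(2*l) (U(l) = (-58 + l)/((2*l)) = (-58 + l)*(1/(2*l)) = (-58 + l)/(2*l))
1/U(C(W(3, N(3, 0)))) = 1/((1/2)*(-58 + 529)/529) = 1/((1/2)*(1/529)*471) = 1/(471/1058) = 1058/471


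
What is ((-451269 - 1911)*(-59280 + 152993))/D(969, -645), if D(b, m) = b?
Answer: -14156285780/323 ≈ -4.3828e+7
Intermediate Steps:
((-451269 - 1911)*(-59280 + 152993))/D(969, -645) = ((-451269 - 1911)*(-59280 + 152993))/969 = -453180*93713*(1/969) = -42468857340*1/969 = -14156285780/323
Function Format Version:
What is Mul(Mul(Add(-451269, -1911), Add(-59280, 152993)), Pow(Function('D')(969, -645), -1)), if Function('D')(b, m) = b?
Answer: Rational(-14156285780, 323) ≈ -4.3828e+7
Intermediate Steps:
Mul(Mul(Add(-451269, -1911), Add(-59280, 152993)), Pow(Function('D')(969, -645), -1)) = Mul(Mul(Add(-451269, -1911), Add(-59280, 152993)), Pow(969, -1)) = Mul(Mul(-453180, 93713), Rational(1, 969)) = Mul(-42468857340, Rational(1, 969)) = Rational(-14156285780, 323)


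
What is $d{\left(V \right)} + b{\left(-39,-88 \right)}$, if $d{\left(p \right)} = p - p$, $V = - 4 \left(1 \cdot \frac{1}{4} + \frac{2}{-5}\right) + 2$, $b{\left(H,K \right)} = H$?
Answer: $-39$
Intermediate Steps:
$V = \frac{13}{5}$ ($V = - 4 \left(1 \cdot \frac{1}{4} + 2 \left(- \frac{1}{5}\right)\right) + 2 = - 4 \left(\frac{1}{4} - \frac{2}{5}\right) + 2 = \left(-4\right) \left(- \frac{3}{20}\right) + 2 = \frac{3}{5} + 2 = \frac{13}{5} \approx 2.6$)
$d{\left(p \right)} = 0$
$d{\left(V \right)} + b{\left(-39,-88 \right)} = 0 - 39 = -39$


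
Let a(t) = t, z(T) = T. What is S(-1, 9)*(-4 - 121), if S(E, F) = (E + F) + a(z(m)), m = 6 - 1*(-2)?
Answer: -2000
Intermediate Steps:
m = 8 (m = 6 + 2 = 8)
S(E, F) = 8 + E + F (S(E, F) = (E + F) + 8 = 8 + E + F)
S(-1, 9)*(-4 - 121) = (8 - 1 + 9)*(-4 - 121) = 16*(-125) = -2000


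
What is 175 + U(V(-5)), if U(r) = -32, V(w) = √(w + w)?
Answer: 143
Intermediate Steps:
V(w) = √2*√w (V(w) = √(2*w) = √2*√w)
175 + U(V(-5)) = 175 - 32 = 143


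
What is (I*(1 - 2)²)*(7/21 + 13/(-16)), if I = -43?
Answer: 989/48 ≈ 20.604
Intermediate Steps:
(I*(1 - 2)²)*(7/21 + 13/(-16)) = (-43*(1 - 2)²)*(7/21 + 13/(-16)) = (-43*(-1)²)*(7*(1/21) + 13*(-1/16)) = (-43*1)*(⅓ - 13/16) = -43*(-23/48) = 989/48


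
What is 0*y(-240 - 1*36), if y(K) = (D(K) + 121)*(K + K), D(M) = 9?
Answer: 0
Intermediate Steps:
y(K) = 260*K (y(K) = (9 + 121)*(K + K) = 130*(2*K) = 260*K)
0*y(-240 - 1*36) = 0*(260*(-240 - 1*36)) = 0*(260*(-240 - 36)) = 0*(260*(-276)) = 0*(-71760) = 0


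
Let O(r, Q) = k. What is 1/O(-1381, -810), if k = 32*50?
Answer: 1/1600 ≈ 0.00062500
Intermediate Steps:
k = 1600
O(r, Q) = 1600
1/O(-1381, -810) = 1/1600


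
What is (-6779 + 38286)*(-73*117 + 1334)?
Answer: -227070949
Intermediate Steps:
(-6779 + 38286)*(-73*117 + 1334) = 31507*(-8541 + 1334) = 31507*(-7207) = -227070949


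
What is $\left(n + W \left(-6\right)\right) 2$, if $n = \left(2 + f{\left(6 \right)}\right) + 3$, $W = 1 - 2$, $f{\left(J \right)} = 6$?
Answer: $34$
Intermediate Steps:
$W = -1$
$n = 11$ ($n = \left(2 + 6\right) + 3 = 8 + 3 = 11$)
$\left(n + W \left(-6\right)\right) 2 = \left(11 - -6\right) 2 = \left(11 + 6\right) 2 = 17 \cdot 2 = 34$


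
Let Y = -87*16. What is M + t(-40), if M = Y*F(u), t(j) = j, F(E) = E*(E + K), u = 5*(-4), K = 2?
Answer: -501160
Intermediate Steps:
Y = -1392
u = -20
F(E) = E*(2 + E) (F(E) = E*(E + 2) = E*(2 + E))
M = -501120 (M = -(-27840)*(2 - 20) = -(-27840)*(-18) = -1392*360 = -501120)
M + t(-40) = -501120 - 40 = -501160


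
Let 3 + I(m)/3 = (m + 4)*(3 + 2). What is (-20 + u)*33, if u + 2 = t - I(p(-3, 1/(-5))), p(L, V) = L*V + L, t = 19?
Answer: -594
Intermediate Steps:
p(L, V) = L + L*V
I(m) = 51 + 15*m (I(m) = -9 + 3*((m + 4)*(3 + 2)) = -9 + 3*((4 + m)*5) = -9 + 3*(20 + 5*m) = -9 + (60 + 15*m) = 51 + 15*m)
u = 2 (u = -2 + (19 - (51 + 15*(-3*(1 + 1/(-5))))) = -2 + (19 - (51 + 15*(-3*(1 - ⅕)))) = -2 + (19 - (51 + 15*(-3*⅘))) = -2 + (19 - (51 + 15*(-12/5))) = -2 + (19 - (51 - 36)) = -2 + (19 - 1*15) = -2 + (19 - 15) = -2 + 4 = 2)
(-20 + u)*33 = (-20 + 2)*33 = -18*33 = -594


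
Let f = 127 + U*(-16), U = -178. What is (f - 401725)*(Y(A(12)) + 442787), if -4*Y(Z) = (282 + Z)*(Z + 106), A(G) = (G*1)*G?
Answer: -165944597500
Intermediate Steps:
A(G) = G**2 (A(G) = G*G = G**2)
Y(Z) = -(106 + Z)*(282 + Z)/4 (Y(Z) = -(282 + Z)*(Z + 106)/4 = -(282 + Z)*(106 + Z)/4 = -(106 + Z)*(282 + Z)/4)
f = 2975 (f = 127 - 178*(-16) = 127 + 2848 = 2975)
(f - 401725)*(Y(A(12)) + 442787) = (2975 - 401725)*((-7473 - 97*12**2 - (12**2)**2/4) + 442787) = -398750*((-7473 - 97*144 - 1/4*144**2) + 442787) = -398750*((-7473 - 13968 - 1/4*20736) + 442787) = -398750*((-7473 - 13968 - 5184) + 442787) = -398750*(-26625 + 442787) = -398750*416162 = -165944597500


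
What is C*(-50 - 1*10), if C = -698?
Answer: 41880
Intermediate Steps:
C*(-50 - 1*10) = -698*(-50 - 1*10) = -698*(-50 - 10) = -698*(-60) = 41880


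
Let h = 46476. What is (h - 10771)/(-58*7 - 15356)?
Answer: -965/426 ≈ -2.2653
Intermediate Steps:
(h - 10771)/(-58*7 - 15356) = (46476 - 10771)/(-58*7 - 15356) = 35705/(-406 - 15356) = 35705/(-15762) = 35705*(-1/15762) = -965/426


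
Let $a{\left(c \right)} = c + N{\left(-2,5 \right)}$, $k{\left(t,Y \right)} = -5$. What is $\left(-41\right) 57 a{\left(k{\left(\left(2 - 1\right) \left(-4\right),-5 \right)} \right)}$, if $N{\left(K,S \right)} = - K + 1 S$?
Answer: $-4674$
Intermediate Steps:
$N{\left(K,S \right)} = S - K$ ($N{\left(K,S \right)} = - K + S = S - K$)
$a{\left(c \right)} = 7 + c$ ($a{\left(c \right)} = c + \left(5 - -2\right) = c + \left(5 + 2\right) = c + 7 = 7 + c$)
$\left(-41\right) 57 a{\left(k{\left(\left(2 - 1\right) \left(-4\right),-5 \right)} \right)} = \left(-41\right) 57 \left(7 - 5\right) = \left(-2337\right) 2 = -4674$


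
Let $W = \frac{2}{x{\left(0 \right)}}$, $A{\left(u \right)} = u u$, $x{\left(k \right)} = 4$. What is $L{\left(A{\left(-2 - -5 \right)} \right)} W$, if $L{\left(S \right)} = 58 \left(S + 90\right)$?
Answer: $2871$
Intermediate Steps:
$A{\left(u \right)} = u^{2}$
$W = \frac{1}{2}$ ($W = \frac{2}{4} = 2 \cdot \frac{1}{4} = \frac{1}{2} \approx 0.5$)
$L{\left(S \right)} = 5220 + 58 S$ ($L{\left(S \right)} = 58 \left(90 + S\right) = 5220 + 58 S$)
$L{\left(A{\left(-2 - -5 \right)} \right)} W = \left(5220 + 58 \left(-2 - -5\right)^{2}\right) \frac{1}{2} = \left(5220 + 58 \left(-2 + 5\right)^{2}\right) \frac{1}{2} = \left(5220 + 58 \cdot 3^{2}\right) \frac{1}{2} = \left(5220 + 58 \cdot 9\right) \frac{1}{2} = \left(5220 + 522\right) \frac{1}{2} = 5742 \cdot \frac{1}{2} = 2871$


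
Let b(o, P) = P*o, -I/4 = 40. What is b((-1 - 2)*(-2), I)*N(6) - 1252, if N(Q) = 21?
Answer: -21412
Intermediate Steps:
I = -160 (I = -4*40 = -160)
b((-1 - 2)*(-2), I)*N(6) - 1252 = -160*(-1 - 2)*(-2)*21 - 1252 = -(-480)*(-2)*21 - 1252 = -160*6*21 - 1252 = -960*21 - 1252 = -20160 - 1252 = -21412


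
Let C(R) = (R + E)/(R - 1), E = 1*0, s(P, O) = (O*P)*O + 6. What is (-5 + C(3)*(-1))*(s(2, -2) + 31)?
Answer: -585/2 ≈ -292.50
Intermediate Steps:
s(P, O) = 6 + P*O² (s(P, O) = P*O² + 6 = 6 + P*O²)
E = 0
C(R) = R/(-1 + R) (C(R) = (R + 0)/(R - 1) = R/(-1 + R))
(-5 + C(3)*(-1))*(s(2, -2) + 31) = (-5 + (3/(-1 + 3))*(-1))*((6 + 2*(-2)²) + 31) = (-5 + (3/2)*(-1))*((6 + 2*4) + 31) = (-5 + (3*(½))*(-1))*((6 + 8) + 31) = (-5 + (3/2)*(-1))*(14 + 31) = (-5 - 3/2)*45 = -13/2*45 = -585/2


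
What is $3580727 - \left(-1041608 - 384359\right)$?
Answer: $5006694$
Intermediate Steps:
$3580727 - \left(-1041608 - 384359\right) = 3580727 - -1425967 = 3580727 + 1425967 = 5006694$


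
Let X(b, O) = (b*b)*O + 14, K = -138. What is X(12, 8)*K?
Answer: -160908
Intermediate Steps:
X(b, O) = 14 + O*b**2 (X(b, O) = b**2*O + 14 = O*b**2 + 14 = 14 + O*b**2)
X(12, 8)*K = (14 + 8*12**2)*(-138) = (14 + 8*144)*(-138) = (14 + 1152)*(-138) = 1166*(-138) = -160908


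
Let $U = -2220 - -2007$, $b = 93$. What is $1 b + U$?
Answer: $-120$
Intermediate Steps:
$U = -213$ ($U = -2220 + 2007 = -213$)
$1 b + U = 1 \cdot 93 - 213 = 93 - 213 = -120$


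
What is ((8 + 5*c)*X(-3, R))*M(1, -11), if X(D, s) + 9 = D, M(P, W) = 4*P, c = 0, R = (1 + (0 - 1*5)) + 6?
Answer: -384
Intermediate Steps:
R = 2 (R = (1 + (0 - 5)) + 6 = (1 - 5) + 6 = -4 + 6 = 2)
X(D, s) = -9 + D
((8 + 5*c)*X(-3, R))*M(1, -11) = ((8 + 5*0)*(-9 - 3))*(4*1) = ((8 + 0)*(-12))*4 = (8*(-12))*4 = -96*4 = -384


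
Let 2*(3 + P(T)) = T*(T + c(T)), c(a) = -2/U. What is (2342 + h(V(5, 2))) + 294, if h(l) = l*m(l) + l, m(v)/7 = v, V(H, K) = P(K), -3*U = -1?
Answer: 2972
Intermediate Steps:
U = ⅓ (U = -⅓*(-1) = ⅓ ≈ 0.33333)
c(a) = -6 (c(a) = -2/⅓ = -2*3 = -6)
P(T) = -3 + T*(-6 + T)/2 (P(T) = -3 + (T*(T - 6))/2 = -3 + (T*(-6 + T))/2 = -3 + T*(-6 + T)/2)
V(H, K) = -3 + K²/2 - 3*K
m(v) = 7*v
h(l) = l + 7*l² (h(l) = l*(7*l) + l = 7*l² + l = l + 7*l²)
(2342 + h(V(5, 2))) + 294 = (2342 + (-3 + (½)*2² - 3*2)*(1 + 7*(-3 + (½)*2² - 3*2))) + 294 = (2342 + (-3 + (½)*4 - 6)*(1 + 7*(-3 + (½)*4 - 6))) + 294 = (2342 + (-3 + 2 - 6)*(1 + 7*(-3 + 2 - 6))) + 294 = (2342 - 7*(1 + 7*(-7))) + 294 = (2342 - 7*(1 - 49)) + 294 = (2342 - 7*(-48)) + 294 = (2342 + 336) + 294 = 2678 + 294 = 2972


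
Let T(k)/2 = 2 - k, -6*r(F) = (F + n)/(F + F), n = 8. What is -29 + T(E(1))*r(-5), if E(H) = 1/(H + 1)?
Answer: -577/20 ≈ -28.850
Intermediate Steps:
E(H) = 1/(1 + H)
r(F) = -(8 + F)/(12*F) (r(F) = -(F + 8)/(6*(F + F)) = -(8 + F)/(6*(2*F)) = -(8 + F)*1/(2*F)/6 = -(8 + F)/(12*F))
T(k) = 4 - 2*k (T(k) = 2*(2 - k) = 4 - 2*k)
-29 + T(E(1))*r(-5) = -29 + (4 - 2/(1 + 1))*((1/12)*(-8 - 1*(-5))/(-5)) = -29 + (4 - 2/2)*((1/12)*(-⅕)*(-8 + 5)) = -29 + (4 - 2*½)*((1/12)*(-⅕)*(-3)) = -29 + (4 - 1)*(1/20) = -29 + 3*(1/20) = -29 + 3/20 = -577/20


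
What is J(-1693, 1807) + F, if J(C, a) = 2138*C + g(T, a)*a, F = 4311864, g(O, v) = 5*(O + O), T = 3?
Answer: 746440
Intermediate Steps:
g(O, v) = 10*O (g(O, v) = 5*(2*O) = 10*O)
J(C, a) = 30*a + 2138*C (J(C, a) = 2138*C + (10*3)*a = 2138*C + 30*a = 30*a + 2138*C)
J(-1693, 1807) + F = (30*1807 + 2138*(-1693)) + 4311864 = (54210 - 3619634) + 4311864 = -3565424 + 4311864 = 746440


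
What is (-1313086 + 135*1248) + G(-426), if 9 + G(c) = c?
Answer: -1145041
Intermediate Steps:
G(c) = -9 + c
(-1313086 + 135*1248) + G(-426) = (-1313086 + 135*1248) + (-9 - 426) = (-1313086 + 168480) - 435 = -1144606 - 435 = -1145041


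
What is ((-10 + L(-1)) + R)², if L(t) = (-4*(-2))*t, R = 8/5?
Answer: 6724/25 ≈ 268.96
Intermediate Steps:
R = 8/5 (R = 8*(⅕) = 8/5 ≈ 1.6000)
L(t) = 8*t
((-10 + L(-1)) + R)² = ((-10 + 8*(-1)) + 8/5)² = ((-10 - 8) + 8/5)² = (-18 + 8/5)² = (-82/5)² = 6724/25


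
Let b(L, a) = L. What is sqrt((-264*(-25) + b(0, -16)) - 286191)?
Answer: I*sqrt(279591) ≈ 528.76*I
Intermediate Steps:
sqrt((-264*(-25) + b(0, -16)) - 286191) = sqrt((-264*(-25) + 0) - 286191) = sqrt((6600 + 0) - 286191) = sqrt(6600 - 286191) = sqrt(-279591) = I*sqrt(279591)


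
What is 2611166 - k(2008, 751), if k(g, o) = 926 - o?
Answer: 2610991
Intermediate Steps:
2611166 - k(2008, 751) = 2611166 - (926 - 1*751) = 2611166 - (926 - 751) = 2611166 - 1*175 = 2611166 - 175 = 2610991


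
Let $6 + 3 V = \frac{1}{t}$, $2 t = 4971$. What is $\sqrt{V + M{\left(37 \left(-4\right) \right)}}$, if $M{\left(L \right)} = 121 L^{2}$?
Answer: $\frac{4 \sqrt{4093323012161}}{4971} \approx 1628.0$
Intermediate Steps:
$t = \frac{4971}{2}$ ($t = \frac{1}{2} \cdot 4971 = \frac{4971}{2} \approx 2485.5$)
$V = - \frac{29824}{14913}$ ($V = -2 + \frac{1}{3 \cdot \frac{4971}{2}} = -2 + \frac{1}{3} \cdot \frac{2}{4971} = -2 + \frac{2}{14913} = - \frac{29824}{14913} \approx -1.9999$)
$\sqrt{V + M{\left(37 \left(-4\right) \right)}} = \sqrt{- \frac{29824}{14913} + 121 \left(37 \left(-4\right)\right)^{2}} = \sqrt{- \frac{29824}{14913} + 121 \left(-148\right)^{2}} = \sqrt{- \frac{29824}{14913} + 121 \cdot 21904} = \sqrt{- \frac{29824}{14913} + 2650384} = \sqrt{\frac{39525146768}{14913}} = \frac{4 \sqrt{4093323012161}}{4971}$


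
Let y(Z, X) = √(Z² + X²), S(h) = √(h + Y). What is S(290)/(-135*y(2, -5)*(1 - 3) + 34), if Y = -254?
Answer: -51/528236 + 405*√29/528236 ≈ 0.0040323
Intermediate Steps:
S(h) = √(-254 + h) (S(h) = √(h - 254) = √(-254 + h))
y(Z, X) = √(X² + Z²)
S(290)/(-135*y(2, -5)*(1 - 3) + 34) = √(-254 + 290)/(-135*√((-5)² + 2²)*(1 - 3) + 34) = √36/(-135*√(25 + 4)*(-2) + 34) = 6/(-135*√29*(-2) + 34) = 6/(-(-270)*√29 + 34) = 6/(270*√29 + 34) = 6/(34 + 270*√29)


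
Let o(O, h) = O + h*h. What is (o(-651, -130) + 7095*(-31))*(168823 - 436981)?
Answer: 54622711968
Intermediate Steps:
o(O, h) = O + h²
(o(-651, -130) + 7095*(-31))*(168823 - 436981) = ((-651 + (-130)²) + 7095*(-31))*(168823 - 436981) = ((-651 + 16900) - 219945)*(-268158) = (16249 - 219945)*(-268158) = -203696*(-268158) = 54622711968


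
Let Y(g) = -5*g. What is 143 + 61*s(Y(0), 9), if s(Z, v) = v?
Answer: 692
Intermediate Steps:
143 + 61*s(Y(0), 9) = 143 + 61*9 = 143 + 549 = 692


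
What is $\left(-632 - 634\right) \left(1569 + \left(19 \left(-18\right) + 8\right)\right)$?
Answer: $-1563510$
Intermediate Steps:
$\left(-632 - 634\right) \left(1569 + \left(19 \left(-18\right) + 8\right)\right) = - 1266 \left(1569 + \left(-342 + 8\right)\right) = - 1266 \left(1569 - 334\right) = \left(-1266\right) 1235 = -1563510$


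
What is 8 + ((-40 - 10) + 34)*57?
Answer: -904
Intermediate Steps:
8 + ((-40 - 10) + 34)*57 = 8 + (-50 + 34)*57 = 8 - 16*57 = 8 - 912 = -904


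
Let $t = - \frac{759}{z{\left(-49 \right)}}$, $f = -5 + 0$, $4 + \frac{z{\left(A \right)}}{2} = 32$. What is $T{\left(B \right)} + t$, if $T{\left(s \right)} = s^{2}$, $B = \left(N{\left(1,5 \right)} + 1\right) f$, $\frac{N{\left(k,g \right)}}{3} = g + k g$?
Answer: $\frac{1344641}{56} \approx 24011.0$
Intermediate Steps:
$z{\left(A \right)} = 56$ ($z{\left(A \right)} = -8 + 2 \cdot 32 = -8 + 64 = 56$)
$N{\left(k,g \right)} = 3 g + 3 g k$ ($N{\left(k,g \right)} = 3 \left(g + k g\right) = 3 \left(g + g k\right) = 3 g + 3 g k$)
$f = -5$
$B = -155$ ($B = \left(3 \cdot 5 \left(1 + 1\right) + 1\right) \left(-5\right) = \left(3 \cdot 5 \cdot 2 + 1\right) \left(-5\right) = \left(30 + 1\right) \left(-5\right) = 31 \left(-5\right) = -155$)
$t = - \frac{759}{56} \approx -13.554$
$T{\left(B \right)} + t = \left(-155\right)^{2} - \frac{759}{56} = 24025 - \frac{759}{56} = \frac{1344641}{56}$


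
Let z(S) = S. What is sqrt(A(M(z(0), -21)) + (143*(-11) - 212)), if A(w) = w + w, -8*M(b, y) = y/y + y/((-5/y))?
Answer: 4*I*sqrt(2755)/5 ≈ 41.99*I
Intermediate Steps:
M(b, y) = -1/8 + y**2/40 (M(b, y) = -(y/y + y/((-5/y)))/8 = -(1 + y*(-y/5))/8 = -(1 - y**2/5)/8 = -1/8 + y**2/40)
A(w) = 2*w
sqrt(A(M(z(0), -21)) + (143*(-11) - 212)) = sqrt(2*(-1/8 + (1/40)*(-21)**2) + (143*(-11) - 212)) = sqrt(2*(-1/8 + (1/40)*441) + (-1573 - 212)) = sqrt(2*(-1/8 + 441/40) - 1785) = sqrt(2*(109/10) - 1785) = sqrt(109/5 - 1785) = sqrt(-8816/5) = 4*I*sqrt(2755)/5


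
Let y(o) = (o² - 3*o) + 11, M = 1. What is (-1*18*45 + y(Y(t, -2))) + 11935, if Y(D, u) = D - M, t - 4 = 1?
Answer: 11140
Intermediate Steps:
t = 5 (t = 4 + 1 = 5)
Y(D, u) = -1 + D (Y(D, u) = D - 1*1 = D - 1 = -1 + D)
y(o) = 11 + o² - 3*o
(-1*18*45 + y(Y(t, -2))) + 11935 = (-1*18*45 + (11 + (-1 + 5)² - 3*(-1 + 5))) + 11935 = (-18*45 + (11 + 4² - 3*4)) + 11935 = (-810 + (11 + 16 - 12)) + 11935 = (-810 + 15) + 11935 = -795 + 11935 = 11140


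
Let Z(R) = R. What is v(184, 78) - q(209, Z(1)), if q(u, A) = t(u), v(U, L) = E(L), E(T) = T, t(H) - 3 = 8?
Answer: 67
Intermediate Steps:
t(H) = 11 (t(H) = 3 + 8 = 11)
v(U, L) = L
q(u, A) = 11
v(184, 78) - q(209, Z(1)) = 78 - 1*11 = 78 - 11 = 67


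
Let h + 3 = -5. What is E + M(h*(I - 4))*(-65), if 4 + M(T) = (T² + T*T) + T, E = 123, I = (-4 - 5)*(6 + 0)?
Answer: -28018257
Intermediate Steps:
h = -8 (h = -3 - 5 = -8)
I = -54 (I = -9*6 = -54)
M(T) = -4 + T + 2*T² (M(T) = -4 + ((T² + T*T) + T) = -4 + ((T² + T²) + T) = -4 + (2*T² + T) = -4 + (T + 2*T²) = -4 + T + 2*T²)
E + M(h*(I - 4))*(-65) = 123 + (-4 - 8*(-54 - 4) + 2*(-8*(-54 - 4))²)*(-65) = 123 + (-4 - 8*(-58) + 2*(-8*(-58))²)*(-65) = 123 + (-4 + 464 + 2*464²)*(-65) = 123 + (-4 + 464 + 2*215296)*(-65) = 123 + (-4 + 464 + 430592)*(-65) = 123 + 431052*(-65) = 123 - 28018380 = -28018257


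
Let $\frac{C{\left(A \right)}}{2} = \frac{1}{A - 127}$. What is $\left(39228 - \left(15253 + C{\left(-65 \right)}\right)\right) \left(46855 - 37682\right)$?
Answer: $\frac{21112585973}{96} \approx 2.1992 \cdot 10^{8}$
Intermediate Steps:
$C{\left(A \right)} = \frac{2}{-127 + A}$ ($C{\left(A \right)} = \frac{2}{A - 127} = \frac{2}{-127 + A}$)
$\left(39228 - \left(15253 + C{\left(-65 \right)}\right)\right) \left(46855 - 37682\right) = \left(39228 - \left(15253 + \frac{2}{-127 - 65}\right)\right) \left(46855 - 37682\right) = \left(39228 - \left(15253 + \frac{2}{-192}\right)\right) 9173 = \left(39228 - \left(15253 + 2 \left(- \frac{1}{192}\right)\right)\right) 9173 = \left(39228 - \frac{1464287}{96}\right) 9173 = \frac{2301601}{96} \cdot 9173 = \frac{21112585973}{96}$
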